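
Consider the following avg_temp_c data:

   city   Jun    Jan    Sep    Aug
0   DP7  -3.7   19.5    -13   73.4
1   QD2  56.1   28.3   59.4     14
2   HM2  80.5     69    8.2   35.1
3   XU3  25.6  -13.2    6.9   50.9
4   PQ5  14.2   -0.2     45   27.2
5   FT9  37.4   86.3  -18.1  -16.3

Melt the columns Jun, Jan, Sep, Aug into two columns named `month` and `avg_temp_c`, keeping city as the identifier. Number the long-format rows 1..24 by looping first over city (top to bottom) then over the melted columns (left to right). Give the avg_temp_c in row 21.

24 rows total (6 × 4). Row 21: index ⌊(21-1)/4⌋ = 5 into city → FT9; (21-1) mod 4 = 0 into the melted columns → Jun.
So row 21 is (FT9, Jun, 37.4); avg_temp_c = 37.4.

37.4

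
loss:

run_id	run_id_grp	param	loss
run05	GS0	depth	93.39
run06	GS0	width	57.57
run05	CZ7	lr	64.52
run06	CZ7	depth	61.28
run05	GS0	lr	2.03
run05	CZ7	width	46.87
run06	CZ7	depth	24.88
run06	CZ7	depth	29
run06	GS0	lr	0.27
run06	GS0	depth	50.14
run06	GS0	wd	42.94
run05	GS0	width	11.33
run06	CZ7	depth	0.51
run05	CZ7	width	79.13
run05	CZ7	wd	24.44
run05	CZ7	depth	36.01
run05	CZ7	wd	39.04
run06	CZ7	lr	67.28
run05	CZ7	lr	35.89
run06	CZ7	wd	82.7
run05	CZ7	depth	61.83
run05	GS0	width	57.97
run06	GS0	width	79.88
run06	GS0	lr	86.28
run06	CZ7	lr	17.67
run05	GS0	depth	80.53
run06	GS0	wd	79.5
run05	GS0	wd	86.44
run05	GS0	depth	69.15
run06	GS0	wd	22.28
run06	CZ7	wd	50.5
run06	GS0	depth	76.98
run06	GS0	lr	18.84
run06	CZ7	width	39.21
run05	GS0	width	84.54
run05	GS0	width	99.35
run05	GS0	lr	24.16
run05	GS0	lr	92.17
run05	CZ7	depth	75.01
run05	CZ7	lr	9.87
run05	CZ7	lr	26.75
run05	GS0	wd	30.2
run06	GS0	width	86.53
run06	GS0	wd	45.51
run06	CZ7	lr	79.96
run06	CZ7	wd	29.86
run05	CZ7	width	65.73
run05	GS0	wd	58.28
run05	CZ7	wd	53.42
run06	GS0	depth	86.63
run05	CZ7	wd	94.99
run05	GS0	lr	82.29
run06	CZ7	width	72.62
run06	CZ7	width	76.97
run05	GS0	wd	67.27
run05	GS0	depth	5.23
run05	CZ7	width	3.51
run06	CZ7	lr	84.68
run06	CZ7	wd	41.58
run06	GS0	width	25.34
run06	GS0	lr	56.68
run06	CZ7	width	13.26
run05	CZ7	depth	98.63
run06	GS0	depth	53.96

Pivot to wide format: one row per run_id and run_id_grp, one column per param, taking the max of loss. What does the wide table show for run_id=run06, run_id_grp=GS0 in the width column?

86.53

Rows with run_id=run06, run_id_grp=GS0 and param=width: loss values are 57.57, 79.88, 86.53, 25.34.
max(57.57, 79.88, 86.53, 25.34) = 86.53.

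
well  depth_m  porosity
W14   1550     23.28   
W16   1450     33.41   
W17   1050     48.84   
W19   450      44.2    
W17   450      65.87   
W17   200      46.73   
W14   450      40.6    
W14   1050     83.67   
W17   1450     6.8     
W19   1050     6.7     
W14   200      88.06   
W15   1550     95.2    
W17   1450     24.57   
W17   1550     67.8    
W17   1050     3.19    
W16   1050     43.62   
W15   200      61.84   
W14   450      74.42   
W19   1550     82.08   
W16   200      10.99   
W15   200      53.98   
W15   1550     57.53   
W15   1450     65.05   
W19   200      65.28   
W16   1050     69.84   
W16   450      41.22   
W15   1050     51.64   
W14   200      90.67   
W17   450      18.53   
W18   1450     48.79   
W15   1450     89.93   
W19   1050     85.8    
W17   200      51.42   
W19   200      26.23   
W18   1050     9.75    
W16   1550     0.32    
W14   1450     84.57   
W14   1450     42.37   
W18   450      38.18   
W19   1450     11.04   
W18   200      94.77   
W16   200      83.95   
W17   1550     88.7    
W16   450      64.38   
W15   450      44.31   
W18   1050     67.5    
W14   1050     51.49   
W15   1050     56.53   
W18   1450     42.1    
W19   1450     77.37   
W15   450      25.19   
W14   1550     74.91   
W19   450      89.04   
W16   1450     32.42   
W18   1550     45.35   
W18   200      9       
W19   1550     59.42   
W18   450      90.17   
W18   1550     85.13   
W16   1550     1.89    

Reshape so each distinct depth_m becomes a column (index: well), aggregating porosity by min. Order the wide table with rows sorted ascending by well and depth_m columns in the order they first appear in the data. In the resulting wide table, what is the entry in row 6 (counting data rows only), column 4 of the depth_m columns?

44.2

With rows sorted ascending by well, row 6 is well=W19. depth_m columns in first-appearance order: 1550, 1450, 1050, 450, 200; column 4 is 450.
Long rows with well=W19, depth_m=450: min(44.2, 89.04) = 44.2.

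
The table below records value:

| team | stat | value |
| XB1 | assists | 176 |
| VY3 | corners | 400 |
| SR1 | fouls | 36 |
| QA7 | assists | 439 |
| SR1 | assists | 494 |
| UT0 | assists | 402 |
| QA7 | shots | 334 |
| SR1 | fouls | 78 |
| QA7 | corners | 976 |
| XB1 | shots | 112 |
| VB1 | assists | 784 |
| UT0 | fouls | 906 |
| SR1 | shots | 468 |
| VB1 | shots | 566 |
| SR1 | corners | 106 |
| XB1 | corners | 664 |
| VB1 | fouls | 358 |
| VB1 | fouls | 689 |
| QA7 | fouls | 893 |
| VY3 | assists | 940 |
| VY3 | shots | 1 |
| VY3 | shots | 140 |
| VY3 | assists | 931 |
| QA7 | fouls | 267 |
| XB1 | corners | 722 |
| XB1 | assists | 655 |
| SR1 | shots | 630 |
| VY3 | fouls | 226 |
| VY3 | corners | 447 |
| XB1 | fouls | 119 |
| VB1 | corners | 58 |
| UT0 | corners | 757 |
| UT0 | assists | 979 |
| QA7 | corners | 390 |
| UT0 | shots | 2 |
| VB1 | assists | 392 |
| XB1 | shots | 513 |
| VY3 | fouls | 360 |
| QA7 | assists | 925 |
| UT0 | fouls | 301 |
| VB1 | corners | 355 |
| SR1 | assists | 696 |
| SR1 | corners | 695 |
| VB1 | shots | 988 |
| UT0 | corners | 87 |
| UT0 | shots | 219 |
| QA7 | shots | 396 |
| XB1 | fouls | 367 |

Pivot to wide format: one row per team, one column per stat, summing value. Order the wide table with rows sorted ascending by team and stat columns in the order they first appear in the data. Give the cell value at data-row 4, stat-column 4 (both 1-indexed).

With rows sorted ascending by team, row 4 is team=VB1. stat columns in first-appearance order: assists, corners, fouls, shots; column 4 is shots.
Long rows with team=VB1, stat=shots: 566 + 988 = 1554.

1554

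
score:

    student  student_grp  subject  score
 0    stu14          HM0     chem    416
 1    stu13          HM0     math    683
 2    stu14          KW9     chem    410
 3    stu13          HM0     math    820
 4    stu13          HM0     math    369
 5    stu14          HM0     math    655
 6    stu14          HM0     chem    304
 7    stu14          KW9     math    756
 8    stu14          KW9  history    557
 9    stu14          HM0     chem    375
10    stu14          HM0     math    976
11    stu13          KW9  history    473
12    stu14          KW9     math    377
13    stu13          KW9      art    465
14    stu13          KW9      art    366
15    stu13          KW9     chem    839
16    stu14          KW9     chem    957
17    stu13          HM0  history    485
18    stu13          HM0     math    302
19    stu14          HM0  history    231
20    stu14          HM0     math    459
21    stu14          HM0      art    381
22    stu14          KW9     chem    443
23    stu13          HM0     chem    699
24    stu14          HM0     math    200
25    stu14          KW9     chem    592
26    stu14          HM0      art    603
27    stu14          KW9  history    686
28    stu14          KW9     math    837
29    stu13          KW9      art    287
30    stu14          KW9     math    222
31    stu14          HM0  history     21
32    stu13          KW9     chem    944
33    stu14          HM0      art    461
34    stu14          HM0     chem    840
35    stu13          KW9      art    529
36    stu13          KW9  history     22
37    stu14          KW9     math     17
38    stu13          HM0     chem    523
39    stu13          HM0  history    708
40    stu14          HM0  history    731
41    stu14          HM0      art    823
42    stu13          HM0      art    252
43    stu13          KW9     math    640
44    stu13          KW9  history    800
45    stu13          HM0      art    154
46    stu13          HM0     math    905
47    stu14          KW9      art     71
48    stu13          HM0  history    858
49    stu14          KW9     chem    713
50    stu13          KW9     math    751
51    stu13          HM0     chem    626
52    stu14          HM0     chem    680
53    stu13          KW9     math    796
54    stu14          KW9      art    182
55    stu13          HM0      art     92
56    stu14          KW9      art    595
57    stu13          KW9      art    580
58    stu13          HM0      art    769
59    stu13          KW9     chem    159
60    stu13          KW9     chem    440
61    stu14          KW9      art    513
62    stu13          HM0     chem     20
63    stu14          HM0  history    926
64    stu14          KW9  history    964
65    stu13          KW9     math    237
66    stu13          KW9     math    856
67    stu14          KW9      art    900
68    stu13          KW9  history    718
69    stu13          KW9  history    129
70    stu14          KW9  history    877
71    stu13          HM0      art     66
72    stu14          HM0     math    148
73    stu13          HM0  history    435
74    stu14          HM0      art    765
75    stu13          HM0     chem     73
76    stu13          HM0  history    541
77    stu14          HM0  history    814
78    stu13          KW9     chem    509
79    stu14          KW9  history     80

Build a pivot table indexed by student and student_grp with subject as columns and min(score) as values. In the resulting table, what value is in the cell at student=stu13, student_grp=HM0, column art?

Rows with student=stu13, student_grp=HM0 and subject=art: score values are 252, 154, 92, 769, 66.
min(252, 154, 92, 769, 66) = 66.

66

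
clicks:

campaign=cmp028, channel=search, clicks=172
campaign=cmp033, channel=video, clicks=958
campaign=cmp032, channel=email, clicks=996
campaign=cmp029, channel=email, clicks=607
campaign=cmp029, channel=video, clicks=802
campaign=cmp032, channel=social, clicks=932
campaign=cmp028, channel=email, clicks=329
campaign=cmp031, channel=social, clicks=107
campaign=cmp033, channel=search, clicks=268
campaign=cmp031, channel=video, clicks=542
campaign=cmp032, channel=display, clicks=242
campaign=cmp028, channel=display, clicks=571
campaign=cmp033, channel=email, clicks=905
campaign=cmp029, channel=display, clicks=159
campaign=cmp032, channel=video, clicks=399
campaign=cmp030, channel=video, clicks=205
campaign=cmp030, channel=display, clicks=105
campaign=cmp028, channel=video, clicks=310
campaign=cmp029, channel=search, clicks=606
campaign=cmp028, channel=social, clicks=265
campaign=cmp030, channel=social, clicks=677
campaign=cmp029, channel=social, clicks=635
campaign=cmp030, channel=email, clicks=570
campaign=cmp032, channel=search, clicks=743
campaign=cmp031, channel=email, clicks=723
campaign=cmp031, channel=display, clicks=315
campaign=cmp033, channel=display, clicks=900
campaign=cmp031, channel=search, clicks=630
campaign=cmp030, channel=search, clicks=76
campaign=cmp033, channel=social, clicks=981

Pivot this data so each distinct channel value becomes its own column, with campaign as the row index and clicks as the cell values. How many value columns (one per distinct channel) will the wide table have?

5 distinct channel values: video, social, email, display, search.

5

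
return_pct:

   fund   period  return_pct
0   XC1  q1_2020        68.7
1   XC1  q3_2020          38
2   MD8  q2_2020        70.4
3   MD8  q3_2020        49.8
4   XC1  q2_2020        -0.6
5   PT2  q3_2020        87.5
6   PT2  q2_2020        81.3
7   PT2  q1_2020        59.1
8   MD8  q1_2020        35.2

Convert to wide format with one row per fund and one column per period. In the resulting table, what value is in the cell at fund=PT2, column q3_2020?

Wide layout: rows indexed by fund, columns are the 3 distinct period values (q1_2020, q3_2020, q2_2020).
Cell (fund=PT2, period=q3_2020) draws from the long row where fund=PT2 and period=q3_2020, which has return_pct=87.5.

87.5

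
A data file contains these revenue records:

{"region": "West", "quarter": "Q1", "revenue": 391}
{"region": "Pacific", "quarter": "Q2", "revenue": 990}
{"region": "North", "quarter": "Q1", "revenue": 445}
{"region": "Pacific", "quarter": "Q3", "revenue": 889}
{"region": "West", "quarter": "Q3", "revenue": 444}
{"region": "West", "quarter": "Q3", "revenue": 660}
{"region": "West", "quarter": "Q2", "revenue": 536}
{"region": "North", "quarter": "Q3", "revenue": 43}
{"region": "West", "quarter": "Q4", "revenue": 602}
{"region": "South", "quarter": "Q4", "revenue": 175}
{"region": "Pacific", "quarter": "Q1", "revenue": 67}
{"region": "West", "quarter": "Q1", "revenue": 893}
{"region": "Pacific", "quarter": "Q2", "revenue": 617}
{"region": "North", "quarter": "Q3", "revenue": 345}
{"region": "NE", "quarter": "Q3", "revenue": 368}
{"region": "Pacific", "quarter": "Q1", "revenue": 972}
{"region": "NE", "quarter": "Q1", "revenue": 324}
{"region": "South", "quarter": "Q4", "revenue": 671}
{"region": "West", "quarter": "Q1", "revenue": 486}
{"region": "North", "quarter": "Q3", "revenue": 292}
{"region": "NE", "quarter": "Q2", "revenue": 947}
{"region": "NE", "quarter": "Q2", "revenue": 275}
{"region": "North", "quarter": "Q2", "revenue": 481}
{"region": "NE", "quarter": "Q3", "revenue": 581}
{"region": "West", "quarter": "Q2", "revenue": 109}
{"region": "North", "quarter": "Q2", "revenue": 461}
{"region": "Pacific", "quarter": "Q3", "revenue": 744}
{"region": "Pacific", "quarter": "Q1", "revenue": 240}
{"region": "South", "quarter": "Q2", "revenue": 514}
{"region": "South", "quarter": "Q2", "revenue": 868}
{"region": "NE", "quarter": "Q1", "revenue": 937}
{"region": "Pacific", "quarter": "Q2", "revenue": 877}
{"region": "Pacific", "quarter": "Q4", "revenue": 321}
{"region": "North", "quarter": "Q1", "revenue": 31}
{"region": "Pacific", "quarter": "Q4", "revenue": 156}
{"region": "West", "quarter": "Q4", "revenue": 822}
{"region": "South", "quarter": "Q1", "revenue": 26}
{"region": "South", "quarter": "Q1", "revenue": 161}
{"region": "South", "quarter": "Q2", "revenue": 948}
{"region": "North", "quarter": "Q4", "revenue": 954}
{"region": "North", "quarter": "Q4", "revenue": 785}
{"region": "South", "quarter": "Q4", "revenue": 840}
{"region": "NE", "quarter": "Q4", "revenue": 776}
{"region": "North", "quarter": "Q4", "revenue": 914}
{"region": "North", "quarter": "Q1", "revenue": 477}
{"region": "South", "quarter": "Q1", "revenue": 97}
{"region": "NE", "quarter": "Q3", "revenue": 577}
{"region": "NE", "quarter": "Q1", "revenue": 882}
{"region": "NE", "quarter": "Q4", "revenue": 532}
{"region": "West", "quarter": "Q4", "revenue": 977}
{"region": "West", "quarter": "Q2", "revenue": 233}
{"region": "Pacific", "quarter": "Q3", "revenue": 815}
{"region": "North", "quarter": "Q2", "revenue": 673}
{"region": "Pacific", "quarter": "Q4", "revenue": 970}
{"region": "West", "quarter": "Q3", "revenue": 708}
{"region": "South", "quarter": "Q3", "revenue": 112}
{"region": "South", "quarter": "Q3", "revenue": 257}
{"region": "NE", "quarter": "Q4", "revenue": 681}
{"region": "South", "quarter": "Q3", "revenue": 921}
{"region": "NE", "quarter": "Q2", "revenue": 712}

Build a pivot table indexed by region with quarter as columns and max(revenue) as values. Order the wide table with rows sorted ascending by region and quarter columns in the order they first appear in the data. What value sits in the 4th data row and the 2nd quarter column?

With rows sorted ascending by region, row 4 is region=South. quarter columns in first-appearance order: Q1, Q2, Q3, Q4; column 2 is Q2.
Long rows with region=South, quarter=Q2: max(514, 868, 948) = 948.

948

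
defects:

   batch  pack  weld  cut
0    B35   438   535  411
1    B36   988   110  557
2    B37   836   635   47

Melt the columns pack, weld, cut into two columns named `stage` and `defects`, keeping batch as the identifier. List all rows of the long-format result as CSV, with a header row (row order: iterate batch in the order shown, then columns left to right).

Each (batch, column) pair becomes one row: 3 × 3 = 9 rows.
For example, (B35, pack) → defects=438.

batch,stage,defects
B35,pack,438
B35,weld,535
B35,cut,411
B36,pack,988
B36,weld,110
B36,cut,557
B37,pack,836
B37,weld,635
B37,cut,47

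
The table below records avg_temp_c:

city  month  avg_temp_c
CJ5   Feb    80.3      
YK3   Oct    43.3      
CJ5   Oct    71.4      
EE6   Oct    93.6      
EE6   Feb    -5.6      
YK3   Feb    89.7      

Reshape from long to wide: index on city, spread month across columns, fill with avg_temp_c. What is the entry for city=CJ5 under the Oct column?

Wide layout: rows indexed by city, columns are the 2 distinct month values (Feb, Oct).
Cell (city=CJ5, month=Oct) draws from the long row where city=CJ5 and month=Oct, which has avg_temp_c=71.4.

71.4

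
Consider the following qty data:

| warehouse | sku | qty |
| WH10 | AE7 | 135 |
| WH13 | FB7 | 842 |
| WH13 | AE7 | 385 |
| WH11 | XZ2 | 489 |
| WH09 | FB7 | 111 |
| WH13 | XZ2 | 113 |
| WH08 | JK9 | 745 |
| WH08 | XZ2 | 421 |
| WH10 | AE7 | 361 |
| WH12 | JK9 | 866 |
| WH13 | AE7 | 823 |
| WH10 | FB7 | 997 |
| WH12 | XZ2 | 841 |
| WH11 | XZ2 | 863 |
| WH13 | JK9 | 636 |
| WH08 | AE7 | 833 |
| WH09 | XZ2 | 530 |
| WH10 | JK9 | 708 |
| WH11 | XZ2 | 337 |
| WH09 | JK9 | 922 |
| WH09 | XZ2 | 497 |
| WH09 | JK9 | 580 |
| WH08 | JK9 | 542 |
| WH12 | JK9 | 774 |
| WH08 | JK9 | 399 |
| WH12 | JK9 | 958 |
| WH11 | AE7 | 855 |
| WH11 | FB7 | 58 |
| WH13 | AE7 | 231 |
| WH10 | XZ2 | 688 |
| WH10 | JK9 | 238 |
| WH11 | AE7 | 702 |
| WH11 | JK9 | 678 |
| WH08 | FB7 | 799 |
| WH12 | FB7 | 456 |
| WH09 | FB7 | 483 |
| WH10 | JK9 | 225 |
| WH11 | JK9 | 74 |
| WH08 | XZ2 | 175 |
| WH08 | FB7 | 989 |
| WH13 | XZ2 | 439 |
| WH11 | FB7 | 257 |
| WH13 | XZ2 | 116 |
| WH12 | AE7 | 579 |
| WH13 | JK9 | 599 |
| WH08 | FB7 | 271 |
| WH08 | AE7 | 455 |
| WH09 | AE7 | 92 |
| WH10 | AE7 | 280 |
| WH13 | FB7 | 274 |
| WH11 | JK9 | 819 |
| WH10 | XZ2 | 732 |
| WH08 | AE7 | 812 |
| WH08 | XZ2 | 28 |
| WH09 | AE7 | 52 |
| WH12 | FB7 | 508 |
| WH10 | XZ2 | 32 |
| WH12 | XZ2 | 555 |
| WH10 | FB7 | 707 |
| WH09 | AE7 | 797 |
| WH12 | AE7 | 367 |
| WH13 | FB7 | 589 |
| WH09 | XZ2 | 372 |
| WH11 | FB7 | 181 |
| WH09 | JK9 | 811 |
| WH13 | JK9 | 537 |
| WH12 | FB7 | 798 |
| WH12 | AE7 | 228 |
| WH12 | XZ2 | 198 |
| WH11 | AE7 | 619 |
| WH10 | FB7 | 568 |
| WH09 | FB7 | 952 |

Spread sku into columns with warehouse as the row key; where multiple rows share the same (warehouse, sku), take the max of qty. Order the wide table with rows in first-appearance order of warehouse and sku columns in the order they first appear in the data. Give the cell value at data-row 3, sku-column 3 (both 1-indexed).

863

With rows in first-appearance order of warehouse, row 3 is warehouse=WH11. sku columns in first-appearance order: AE7, FB7, XZ2, JK9; column 3 is XZ2.
Long rows with warehouse=WH11, sku=XZ2: max(489, 863, 337) = 863.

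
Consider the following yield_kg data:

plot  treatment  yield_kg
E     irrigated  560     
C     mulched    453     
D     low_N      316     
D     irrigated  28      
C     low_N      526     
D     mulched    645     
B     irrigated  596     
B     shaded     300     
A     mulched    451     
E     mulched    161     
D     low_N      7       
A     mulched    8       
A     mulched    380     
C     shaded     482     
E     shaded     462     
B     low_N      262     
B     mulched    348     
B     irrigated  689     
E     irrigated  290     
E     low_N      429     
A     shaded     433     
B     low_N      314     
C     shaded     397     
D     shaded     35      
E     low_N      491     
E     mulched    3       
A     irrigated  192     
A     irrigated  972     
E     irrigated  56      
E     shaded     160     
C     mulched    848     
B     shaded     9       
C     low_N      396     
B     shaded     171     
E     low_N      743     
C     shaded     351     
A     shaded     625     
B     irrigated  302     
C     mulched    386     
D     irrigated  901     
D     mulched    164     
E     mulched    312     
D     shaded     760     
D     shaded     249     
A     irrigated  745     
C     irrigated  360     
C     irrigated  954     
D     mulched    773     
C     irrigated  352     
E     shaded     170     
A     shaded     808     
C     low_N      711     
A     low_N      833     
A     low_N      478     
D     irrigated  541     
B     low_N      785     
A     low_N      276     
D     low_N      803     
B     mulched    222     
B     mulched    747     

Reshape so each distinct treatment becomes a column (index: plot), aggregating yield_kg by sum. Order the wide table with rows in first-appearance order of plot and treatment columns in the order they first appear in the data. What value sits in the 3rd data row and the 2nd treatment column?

With rows in first-appearance order of plot, row 3 is plot=D. treatment columns in first-appearance order: irrigated, mulched, low_N, shaded; column 2 is mulched.
Long rows with plot=D, treatment=mulched: 645 + 164 + 773 = 1582.

1582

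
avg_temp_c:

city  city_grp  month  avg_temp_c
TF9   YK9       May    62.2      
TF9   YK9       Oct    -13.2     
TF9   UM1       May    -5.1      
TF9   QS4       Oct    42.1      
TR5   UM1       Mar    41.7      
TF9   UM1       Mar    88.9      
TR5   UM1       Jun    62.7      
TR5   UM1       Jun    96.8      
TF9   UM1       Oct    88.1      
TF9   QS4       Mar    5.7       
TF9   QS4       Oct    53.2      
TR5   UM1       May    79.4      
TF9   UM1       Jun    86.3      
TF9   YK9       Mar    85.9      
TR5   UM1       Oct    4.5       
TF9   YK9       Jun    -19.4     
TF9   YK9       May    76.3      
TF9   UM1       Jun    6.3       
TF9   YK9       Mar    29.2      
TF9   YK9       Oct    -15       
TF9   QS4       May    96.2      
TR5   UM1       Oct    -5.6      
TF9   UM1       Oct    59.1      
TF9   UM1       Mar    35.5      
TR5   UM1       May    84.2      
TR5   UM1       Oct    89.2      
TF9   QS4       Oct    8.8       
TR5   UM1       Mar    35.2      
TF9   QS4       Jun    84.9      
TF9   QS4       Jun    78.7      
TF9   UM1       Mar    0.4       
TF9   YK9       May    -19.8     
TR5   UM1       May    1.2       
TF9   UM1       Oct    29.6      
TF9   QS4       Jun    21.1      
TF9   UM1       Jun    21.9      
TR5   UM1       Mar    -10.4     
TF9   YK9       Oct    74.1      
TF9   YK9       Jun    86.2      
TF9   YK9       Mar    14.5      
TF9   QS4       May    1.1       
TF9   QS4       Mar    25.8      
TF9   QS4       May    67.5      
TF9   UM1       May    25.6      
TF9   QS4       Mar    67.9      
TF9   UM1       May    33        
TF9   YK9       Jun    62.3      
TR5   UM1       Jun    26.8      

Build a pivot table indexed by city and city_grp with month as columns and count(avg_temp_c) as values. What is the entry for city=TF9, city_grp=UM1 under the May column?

3

Rows with city=TF9, city_grp=UM1 and month=May: avg_temp_c values are -5.1, 25.6, 33.
3 rows match — count = 3.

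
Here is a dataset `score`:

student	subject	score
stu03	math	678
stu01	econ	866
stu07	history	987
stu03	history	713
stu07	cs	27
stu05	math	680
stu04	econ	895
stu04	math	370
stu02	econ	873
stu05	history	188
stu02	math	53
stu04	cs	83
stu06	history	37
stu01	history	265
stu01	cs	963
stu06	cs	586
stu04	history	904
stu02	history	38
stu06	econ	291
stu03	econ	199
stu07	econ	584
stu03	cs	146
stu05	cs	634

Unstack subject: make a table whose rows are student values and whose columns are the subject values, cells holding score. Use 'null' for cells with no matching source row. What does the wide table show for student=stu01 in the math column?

No long-format row has student=stu01 and subject=math, so the cell is null.

null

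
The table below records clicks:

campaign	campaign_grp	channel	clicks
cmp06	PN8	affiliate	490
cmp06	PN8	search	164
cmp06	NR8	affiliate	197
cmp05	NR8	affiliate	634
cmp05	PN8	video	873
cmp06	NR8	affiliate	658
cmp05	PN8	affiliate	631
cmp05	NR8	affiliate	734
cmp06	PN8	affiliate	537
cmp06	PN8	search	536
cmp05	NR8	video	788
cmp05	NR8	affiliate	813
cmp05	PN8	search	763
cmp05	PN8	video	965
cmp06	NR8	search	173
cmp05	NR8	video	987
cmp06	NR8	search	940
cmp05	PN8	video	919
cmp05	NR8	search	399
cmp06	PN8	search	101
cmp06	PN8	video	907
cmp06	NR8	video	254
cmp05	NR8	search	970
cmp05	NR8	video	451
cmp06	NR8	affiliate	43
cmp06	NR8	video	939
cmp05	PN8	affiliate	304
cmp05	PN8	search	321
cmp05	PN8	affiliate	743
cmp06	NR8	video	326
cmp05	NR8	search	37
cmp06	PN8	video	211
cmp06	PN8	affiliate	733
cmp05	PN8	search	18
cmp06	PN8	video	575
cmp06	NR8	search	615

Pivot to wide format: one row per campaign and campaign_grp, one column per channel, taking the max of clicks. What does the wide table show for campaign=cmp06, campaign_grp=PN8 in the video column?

907

Rows with campaign=cmp06, campaign_grp=PN8 and channel=video: clicks values are 907, 211, 575.
max(907, 211, 575) = 907.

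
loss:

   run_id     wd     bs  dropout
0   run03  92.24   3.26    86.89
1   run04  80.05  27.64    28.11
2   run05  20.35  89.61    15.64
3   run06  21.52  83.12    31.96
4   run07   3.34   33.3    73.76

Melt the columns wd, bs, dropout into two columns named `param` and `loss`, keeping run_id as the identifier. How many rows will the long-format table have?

15

5 run_id values × 3 melted columns = 15 rows.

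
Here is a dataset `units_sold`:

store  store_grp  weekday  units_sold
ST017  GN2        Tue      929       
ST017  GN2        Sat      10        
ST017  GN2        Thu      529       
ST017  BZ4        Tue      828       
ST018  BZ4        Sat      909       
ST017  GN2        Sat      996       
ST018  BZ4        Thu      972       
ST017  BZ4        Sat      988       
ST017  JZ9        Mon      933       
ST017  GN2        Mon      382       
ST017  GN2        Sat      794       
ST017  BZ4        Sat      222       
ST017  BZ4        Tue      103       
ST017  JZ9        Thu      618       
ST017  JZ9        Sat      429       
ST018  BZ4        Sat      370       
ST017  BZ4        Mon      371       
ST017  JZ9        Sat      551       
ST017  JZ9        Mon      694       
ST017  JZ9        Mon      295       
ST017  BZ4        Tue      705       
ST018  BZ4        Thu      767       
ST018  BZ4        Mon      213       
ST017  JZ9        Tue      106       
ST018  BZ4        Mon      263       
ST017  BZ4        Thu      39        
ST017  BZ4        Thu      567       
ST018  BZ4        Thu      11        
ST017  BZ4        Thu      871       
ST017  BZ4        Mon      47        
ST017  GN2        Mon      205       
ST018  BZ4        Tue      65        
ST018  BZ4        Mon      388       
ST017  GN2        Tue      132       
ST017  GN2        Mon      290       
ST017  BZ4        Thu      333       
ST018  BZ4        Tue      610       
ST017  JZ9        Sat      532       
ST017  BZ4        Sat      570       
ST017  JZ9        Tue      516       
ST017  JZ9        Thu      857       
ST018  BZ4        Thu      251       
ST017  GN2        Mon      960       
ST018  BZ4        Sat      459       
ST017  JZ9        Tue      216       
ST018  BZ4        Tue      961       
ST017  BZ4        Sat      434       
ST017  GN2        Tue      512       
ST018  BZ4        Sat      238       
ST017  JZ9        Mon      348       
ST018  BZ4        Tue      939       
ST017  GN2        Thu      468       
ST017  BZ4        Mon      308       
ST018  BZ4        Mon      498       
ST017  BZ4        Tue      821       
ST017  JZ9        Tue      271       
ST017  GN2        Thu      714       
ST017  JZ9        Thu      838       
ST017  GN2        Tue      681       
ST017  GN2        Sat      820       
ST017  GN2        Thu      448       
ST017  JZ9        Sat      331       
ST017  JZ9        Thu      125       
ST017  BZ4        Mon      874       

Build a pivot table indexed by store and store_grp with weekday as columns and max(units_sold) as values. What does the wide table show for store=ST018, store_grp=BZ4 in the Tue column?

961

Rows with store=ST018, store_grp=BZ4 and weekday=Tue: units_sold values are 65, 610, 961, 939.
max(65, 610, 961, 939) = 961.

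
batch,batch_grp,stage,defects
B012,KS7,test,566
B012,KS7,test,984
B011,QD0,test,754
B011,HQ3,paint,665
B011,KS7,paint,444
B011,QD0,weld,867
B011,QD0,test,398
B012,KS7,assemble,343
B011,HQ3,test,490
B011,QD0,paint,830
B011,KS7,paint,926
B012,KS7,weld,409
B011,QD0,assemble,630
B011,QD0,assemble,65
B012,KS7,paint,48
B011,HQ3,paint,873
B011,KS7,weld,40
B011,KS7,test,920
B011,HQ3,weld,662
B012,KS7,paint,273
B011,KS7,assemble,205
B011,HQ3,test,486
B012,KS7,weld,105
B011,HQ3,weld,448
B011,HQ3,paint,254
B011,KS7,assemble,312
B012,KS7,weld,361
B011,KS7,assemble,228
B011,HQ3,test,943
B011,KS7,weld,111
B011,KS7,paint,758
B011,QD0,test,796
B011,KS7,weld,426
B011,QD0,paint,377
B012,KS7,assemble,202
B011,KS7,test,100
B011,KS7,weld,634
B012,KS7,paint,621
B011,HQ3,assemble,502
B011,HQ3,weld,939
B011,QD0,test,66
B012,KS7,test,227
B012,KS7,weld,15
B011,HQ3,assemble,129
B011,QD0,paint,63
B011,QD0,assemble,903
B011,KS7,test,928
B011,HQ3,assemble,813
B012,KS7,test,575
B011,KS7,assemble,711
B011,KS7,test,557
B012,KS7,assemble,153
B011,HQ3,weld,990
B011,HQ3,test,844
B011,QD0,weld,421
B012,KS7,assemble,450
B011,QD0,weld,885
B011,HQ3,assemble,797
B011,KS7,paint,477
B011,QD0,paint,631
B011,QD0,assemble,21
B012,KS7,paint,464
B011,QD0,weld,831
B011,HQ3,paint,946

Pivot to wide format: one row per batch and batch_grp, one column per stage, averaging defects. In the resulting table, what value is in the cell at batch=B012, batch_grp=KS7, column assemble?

Rows with batch=B012, batch_grp=KS7 and stage=assemble: defects values are 343, 202, 153, 450.
(343 + 202 + 153 + 450) / 4 = 287.

287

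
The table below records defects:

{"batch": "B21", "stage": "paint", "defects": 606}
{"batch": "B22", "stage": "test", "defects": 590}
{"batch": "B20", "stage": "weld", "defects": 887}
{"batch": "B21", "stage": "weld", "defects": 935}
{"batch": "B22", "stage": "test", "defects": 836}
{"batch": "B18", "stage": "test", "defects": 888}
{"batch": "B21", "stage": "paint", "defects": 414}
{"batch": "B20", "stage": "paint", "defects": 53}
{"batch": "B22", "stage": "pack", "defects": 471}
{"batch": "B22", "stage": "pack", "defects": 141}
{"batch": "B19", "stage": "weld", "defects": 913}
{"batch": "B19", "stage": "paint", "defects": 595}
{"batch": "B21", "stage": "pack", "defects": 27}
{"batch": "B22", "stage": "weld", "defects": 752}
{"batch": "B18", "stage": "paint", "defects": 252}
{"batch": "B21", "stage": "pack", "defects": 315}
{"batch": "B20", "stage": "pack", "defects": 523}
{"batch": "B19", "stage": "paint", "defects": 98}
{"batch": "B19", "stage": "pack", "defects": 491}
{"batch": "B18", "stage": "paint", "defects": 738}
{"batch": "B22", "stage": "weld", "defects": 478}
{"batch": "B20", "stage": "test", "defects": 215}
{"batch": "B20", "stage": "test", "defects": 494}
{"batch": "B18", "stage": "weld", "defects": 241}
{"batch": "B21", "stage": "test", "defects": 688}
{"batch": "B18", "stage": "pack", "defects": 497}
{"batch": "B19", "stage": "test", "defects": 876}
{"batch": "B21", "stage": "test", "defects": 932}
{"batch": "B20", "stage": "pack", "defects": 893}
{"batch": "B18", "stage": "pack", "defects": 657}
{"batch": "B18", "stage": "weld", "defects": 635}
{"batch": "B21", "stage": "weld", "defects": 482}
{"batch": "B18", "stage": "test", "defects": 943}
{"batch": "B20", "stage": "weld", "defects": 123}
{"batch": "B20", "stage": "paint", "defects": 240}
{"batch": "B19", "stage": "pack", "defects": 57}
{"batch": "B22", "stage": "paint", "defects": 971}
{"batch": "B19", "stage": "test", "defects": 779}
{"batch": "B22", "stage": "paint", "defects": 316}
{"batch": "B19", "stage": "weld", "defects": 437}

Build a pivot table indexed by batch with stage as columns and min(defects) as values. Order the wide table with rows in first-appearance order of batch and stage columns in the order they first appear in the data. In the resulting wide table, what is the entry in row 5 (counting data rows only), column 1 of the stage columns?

With rows in first-appearance order of batch, row 5 is batch=B19. stage columns in first-appearance order: paint, test, weld, pack; column 1 is paint.
Long rows with batch=B19, stage=paint: min(595, 98) = 98.

98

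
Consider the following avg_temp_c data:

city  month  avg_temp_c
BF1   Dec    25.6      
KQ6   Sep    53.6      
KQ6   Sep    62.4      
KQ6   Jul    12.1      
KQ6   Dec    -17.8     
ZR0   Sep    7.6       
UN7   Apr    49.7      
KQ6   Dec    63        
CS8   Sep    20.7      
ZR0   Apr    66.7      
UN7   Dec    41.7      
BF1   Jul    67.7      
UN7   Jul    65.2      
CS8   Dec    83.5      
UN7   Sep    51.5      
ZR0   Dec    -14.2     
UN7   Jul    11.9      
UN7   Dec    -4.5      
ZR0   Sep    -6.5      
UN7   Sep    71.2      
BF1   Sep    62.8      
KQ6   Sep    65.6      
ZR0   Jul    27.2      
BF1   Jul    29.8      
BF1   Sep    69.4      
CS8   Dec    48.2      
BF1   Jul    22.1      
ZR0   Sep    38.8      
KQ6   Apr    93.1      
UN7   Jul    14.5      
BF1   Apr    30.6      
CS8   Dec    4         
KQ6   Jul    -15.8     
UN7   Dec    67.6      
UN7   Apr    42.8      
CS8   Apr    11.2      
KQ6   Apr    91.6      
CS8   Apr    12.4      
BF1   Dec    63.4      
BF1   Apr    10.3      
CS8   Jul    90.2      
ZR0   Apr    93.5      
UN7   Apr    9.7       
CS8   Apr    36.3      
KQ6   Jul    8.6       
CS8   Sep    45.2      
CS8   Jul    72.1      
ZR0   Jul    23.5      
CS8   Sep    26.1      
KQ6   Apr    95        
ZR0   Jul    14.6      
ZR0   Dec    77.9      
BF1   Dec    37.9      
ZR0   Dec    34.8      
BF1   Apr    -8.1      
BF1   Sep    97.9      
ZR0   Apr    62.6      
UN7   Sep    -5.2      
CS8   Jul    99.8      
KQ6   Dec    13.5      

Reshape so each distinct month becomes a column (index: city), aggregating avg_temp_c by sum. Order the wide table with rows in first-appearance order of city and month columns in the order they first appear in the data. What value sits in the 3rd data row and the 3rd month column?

With rows in first-appearance order of city, row 3 is city=ZR0. month columns in first-appearance order: Dec, Sep, Jul, Apr; column 3 is Jul.
Long rows with city=ZR0, month=Jul: 27.2 + 23.5 + 14.6 = 65.3.

65.3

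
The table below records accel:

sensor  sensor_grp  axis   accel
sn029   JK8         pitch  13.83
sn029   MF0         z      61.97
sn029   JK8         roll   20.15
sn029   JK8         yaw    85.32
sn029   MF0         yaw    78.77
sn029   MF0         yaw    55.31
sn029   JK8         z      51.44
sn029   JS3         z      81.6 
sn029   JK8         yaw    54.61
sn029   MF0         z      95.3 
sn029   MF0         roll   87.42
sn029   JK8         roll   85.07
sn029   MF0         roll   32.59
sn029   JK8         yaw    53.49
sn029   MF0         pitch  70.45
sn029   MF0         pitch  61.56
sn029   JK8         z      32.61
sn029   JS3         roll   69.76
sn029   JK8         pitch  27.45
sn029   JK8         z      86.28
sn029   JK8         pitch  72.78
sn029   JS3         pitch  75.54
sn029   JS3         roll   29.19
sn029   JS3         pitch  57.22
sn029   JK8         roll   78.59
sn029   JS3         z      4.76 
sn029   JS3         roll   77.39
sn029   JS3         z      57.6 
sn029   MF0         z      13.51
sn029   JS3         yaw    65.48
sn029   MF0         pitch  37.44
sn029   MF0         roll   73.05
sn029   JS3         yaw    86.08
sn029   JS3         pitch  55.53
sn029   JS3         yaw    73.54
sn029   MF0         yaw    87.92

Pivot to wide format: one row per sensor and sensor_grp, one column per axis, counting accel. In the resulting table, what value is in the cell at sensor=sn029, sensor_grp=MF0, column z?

Rows with sensor=sn029, sensor_grp=MF0 and axis=z: accel values are 61.97, 95.3, 13.51.
3 rows match — count = 3.

3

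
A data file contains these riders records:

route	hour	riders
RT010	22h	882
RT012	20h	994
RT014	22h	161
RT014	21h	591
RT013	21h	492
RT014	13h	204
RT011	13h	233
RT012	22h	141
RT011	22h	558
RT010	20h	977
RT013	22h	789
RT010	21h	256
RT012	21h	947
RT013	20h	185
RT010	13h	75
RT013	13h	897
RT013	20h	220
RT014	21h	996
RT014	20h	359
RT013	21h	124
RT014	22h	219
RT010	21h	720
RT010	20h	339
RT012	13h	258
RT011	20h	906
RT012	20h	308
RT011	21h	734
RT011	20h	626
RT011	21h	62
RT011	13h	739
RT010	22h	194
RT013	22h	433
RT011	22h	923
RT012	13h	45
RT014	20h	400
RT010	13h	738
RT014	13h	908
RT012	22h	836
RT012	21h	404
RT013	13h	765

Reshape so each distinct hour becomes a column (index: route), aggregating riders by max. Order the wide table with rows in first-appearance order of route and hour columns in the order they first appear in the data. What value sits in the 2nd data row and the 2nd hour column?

With rows in first-appearance order of route, row 2 is route=RT012. hour columns in first-appearance order: 22h, 20h, 21h, 13h; column 2 is 20h.
Long rows with route=RT012, hour=20h: max(994, 308) = 994.

994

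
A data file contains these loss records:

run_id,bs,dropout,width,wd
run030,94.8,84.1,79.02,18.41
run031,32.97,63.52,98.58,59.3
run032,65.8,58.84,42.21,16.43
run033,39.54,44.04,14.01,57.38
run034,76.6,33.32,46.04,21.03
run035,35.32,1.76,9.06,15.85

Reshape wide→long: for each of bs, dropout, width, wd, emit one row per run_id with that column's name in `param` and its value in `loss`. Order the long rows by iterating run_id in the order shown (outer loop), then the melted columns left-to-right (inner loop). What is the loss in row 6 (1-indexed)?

63.52

24 rows total (6 × 4). Row 6: index ⌊(6-1)/4⌋ = 1 into run_id → run031; (6-1) mod 4 = 1 into the melted columns → dropout.
So row 6 is (run031, dropout, 63.52); loss = 63.52.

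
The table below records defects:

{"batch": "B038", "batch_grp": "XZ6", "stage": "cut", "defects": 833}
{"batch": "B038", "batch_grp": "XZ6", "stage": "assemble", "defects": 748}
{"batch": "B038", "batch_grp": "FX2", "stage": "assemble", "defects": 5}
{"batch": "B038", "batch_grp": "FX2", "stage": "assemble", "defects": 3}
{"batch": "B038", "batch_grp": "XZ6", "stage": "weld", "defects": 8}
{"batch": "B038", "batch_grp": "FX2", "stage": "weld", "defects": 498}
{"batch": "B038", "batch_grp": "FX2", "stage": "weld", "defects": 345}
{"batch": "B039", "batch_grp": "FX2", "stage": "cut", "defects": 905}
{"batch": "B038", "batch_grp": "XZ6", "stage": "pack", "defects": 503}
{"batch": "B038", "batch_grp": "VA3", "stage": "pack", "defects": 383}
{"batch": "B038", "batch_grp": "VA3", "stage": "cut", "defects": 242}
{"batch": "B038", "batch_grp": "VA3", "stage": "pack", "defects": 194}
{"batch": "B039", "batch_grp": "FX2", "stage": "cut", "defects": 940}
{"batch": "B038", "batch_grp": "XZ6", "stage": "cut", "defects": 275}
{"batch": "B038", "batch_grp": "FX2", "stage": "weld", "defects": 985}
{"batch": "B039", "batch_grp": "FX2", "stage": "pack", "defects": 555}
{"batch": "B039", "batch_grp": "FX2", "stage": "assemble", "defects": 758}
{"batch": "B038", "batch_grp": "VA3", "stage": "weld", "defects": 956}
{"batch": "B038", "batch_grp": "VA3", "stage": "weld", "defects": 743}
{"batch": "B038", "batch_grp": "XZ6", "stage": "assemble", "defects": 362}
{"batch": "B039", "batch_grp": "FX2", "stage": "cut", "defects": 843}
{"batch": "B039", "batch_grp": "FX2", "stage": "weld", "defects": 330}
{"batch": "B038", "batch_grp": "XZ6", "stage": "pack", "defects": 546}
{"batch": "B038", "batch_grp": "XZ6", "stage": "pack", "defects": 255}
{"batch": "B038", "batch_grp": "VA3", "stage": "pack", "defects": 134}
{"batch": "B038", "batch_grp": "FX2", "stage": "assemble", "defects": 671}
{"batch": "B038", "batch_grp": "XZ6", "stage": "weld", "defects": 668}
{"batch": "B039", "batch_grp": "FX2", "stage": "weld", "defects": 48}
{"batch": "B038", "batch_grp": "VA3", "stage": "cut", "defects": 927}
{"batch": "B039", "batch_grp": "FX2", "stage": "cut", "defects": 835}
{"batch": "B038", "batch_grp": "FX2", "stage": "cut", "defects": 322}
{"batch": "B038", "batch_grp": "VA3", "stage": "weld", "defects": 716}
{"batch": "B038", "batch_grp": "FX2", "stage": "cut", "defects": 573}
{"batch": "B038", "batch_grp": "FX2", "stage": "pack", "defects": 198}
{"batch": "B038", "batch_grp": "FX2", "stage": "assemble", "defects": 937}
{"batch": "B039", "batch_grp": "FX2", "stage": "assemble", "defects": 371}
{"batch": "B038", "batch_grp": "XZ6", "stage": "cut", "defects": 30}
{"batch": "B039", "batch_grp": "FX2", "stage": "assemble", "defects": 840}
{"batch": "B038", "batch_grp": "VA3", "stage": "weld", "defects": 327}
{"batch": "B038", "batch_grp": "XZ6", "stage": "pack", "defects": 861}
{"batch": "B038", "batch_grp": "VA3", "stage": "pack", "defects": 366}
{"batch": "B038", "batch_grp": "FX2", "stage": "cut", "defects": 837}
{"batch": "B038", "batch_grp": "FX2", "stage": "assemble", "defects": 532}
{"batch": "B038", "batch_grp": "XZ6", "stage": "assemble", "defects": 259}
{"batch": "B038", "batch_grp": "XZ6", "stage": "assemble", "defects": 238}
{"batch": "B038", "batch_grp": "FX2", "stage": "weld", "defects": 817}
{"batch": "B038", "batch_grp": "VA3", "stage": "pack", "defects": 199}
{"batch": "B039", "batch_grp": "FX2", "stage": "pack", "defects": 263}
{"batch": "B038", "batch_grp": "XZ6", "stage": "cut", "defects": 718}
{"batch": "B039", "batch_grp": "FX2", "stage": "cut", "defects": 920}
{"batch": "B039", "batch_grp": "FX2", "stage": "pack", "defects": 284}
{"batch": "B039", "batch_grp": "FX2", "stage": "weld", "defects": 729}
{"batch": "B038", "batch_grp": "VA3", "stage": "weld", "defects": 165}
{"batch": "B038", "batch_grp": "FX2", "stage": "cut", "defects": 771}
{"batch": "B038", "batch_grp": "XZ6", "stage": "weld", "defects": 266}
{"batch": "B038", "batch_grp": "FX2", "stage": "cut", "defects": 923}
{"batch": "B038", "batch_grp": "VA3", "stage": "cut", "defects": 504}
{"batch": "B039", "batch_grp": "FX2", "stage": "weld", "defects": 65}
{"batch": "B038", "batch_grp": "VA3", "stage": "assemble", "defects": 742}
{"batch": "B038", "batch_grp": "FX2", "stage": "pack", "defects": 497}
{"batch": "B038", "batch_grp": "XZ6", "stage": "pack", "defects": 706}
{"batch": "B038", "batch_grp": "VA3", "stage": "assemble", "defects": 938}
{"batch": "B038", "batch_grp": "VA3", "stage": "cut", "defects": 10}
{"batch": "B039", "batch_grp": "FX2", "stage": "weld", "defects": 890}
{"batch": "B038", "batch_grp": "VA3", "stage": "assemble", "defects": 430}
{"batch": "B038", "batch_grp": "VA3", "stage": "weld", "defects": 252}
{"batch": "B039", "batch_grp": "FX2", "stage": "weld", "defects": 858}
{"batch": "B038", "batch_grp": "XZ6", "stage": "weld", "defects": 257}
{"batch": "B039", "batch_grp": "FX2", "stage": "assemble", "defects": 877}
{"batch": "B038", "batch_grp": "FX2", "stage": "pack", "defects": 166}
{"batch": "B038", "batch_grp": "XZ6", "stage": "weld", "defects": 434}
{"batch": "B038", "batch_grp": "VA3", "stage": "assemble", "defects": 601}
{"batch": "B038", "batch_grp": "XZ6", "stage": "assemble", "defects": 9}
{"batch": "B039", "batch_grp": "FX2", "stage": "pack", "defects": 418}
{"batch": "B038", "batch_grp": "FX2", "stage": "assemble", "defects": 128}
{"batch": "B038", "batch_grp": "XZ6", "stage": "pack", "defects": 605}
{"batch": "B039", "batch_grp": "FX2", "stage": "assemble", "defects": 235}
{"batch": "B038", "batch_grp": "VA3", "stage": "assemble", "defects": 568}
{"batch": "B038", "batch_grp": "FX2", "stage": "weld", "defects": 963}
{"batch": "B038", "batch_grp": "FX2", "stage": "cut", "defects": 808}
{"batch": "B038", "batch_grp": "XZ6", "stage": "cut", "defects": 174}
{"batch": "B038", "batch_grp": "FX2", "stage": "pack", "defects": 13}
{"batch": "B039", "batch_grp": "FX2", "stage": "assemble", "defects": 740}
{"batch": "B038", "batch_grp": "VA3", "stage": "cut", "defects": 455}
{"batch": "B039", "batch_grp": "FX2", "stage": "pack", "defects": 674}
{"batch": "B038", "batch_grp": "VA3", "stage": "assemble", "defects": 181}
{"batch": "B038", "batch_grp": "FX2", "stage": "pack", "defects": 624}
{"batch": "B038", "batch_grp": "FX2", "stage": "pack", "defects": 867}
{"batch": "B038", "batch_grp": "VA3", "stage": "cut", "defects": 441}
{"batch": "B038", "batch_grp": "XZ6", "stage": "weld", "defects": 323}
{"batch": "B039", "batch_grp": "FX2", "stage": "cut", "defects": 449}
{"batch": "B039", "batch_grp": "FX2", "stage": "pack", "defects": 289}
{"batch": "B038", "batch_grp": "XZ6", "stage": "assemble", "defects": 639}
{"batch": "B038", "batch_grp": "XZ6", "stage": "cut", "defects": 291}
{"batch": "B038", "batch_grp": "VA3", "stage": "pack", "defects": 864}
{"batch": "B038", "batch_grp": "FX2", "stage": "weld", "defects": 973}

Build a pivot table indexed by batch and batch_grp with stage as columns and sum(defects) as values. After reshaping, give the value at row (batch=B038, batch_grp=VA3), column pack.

2140

Rows with batch=B038, batch_grp=VA3 and stage=pack: defects values are 383, 194, 134, 366, 199, 864.
383 + 194 + 134 + 366 + 199 + 864 = 2140.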